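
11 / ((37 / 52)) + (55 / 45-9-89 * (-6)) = 180380 / 333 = 541.68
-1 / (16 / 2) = -1 / 8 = -0.12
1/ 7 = 0.14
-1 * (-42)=42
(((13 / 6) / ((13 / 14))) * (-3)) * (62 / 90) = -217 / 45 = -4.82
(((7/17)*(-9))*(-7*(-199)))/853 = -87759/14501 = -6.05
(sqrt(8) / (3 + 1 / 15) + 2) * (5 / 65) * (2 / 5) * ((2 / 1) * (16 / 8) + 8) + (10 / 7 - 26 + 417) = 72 * sqrt(2) / 299 + 178891 / 455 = 393.51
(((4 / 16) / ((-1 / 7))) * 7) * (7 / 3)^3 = -16807 / 108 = -155.62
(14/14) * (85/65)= 17/13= 1.31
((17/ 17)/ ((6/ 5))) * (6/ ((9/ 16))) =80/ 9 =8.89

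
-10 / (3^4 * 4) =-5 / 162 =-0.03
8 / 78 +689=26875 / 39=689.10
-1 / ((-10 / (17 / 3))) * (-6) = -17 / 5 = -3.40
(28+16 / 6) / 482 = 46 / 723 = 0.06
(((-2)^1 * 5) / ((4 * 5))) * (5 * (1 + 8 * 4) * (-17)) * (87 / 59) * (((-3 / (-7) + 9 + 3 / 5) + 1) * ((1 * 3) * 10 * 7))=282592530 / 59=4789703.90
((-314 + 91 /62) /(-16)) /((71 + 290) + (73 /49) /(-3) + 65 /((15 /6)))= 2848419 /56361472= 0.05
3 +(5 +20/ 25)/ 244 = 3689/ 1220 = 3.02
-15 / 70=-3 / 14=-0.21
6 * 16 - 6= 90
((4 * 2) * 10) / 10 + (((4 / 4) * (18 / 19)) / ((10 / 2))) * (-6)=652 / 95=6.86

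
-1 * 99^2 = -9801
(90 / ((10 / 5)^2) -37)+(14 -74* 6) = -889 / 2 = -444.50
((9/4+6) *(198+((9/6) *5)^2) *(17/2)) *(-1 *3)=-1711611/32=-53487.84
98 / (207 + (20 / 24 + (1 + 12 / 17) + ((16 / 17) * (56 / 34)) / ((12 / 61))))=169932 / 377005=0.45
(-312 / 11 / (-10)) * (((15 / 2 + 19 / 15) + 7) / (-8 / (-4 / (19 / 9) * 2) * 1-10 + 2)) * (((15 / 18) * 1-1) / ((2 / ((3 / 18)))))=559 / 5300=0.11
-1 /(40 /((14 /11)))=-7 /220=-0.03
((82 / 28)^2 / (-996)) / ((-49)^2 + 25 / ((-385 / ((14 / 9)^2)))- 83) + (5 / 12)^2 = 209974513337 / 1209479078304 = 0.17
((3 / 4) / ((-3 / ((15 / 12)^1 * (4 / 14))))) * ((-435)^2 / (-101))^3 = 587155857.40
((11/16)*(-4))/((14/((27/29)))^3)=-216513/267693664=-0.00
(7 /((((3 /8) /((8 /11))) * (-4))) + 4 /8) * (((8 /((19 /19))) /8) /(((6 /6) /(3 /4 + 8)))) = -6685 /264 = -25.32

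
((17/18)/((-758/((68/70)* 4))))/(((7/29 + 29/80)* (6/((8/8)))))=-134096/100355031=-0.00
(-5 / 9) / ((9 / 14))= -0.86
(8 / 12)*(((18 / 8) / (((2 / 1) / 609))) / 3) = 609 / 4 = 152.25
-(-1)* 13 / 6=13 / 6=2.17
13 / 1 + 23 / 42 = 569 / 42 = 13.55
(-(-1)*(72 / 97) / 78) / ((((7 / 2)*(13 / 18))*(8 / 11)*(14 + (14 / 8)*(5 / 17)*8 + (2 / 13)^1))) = 1683 / 5940571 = 0.00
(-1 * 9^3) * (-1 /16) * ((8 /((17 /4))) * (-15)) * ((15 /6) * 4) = -218700 /17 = -12864.71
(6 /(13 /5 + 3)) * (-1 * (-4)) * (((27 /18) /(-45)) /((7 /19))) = -19 /49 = -0.39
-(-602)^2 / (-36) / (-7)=-12943 / 9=-1438.11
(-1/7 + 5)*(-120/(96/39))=-3315/14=-236.79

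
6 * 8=48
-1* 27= -27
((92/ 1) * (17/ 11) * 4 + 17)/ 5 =6443/ 55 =117.15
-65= -65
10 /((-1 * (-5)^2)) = -2 /5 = -0.40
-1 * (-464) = 464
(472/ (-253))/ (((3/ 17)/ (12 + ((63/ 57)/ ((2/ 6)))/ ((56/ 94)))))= -892670/ 4807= -185.70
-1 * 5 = -5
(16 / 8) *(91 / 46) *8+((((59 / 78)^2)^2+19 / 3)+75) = 96468491495 / 851346288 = 113.31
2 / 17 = 0.12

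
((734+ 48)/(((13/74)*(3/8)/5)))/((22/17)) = 19675120/429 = 45862.75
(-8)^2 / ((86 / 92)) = 2944 / 43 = 68.47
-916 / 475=-1.93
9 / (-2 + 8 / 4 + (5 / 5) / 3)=27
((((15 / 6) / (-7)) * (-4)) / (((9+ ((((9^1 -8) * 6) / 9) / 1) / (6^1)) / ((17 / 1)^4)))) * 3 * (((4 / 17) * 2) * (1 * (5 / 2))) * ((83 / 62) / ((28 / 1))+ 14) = 80873998425 / 124558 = 649287.87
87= 87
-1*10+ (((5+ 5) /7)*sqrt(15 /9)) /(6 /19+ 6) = -10+ 19*sqrt(15) /252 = -9.71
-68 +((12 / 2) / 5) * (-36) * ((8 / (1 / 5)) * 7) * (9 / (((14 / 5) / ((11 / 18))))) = -23828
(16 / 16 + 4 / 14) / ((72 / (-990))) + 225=5805 / 28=207.32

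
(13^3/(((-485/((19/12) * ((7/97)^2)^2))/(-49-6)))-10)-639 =-66877103447143/103048083084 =-648.99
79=79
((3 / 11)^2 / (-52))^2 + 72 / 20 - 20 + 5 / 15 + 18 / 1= 1148089871 / 593838960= 1.93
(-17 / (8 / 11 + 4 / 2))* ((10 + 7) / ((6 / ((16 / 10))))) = -6358 / 225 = -28.26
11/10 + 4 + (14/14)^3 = 61/10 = 6.10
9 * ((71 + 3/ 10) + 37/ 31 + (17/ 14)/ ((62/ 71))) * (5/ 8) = 415.60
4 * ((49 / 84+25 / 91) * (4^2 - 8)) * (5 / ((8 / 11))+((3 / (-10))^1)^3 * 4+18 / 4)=10557179 / 34125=309.37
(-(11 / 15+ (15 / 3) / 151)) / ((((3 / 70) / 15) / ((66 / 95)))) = -534688 / 2869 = -186.37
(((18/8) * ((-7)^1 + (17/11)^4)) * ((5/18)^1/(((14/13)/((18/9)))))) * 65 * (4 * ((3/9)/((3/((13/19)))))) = -173617925/5841759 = -29.72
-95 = -95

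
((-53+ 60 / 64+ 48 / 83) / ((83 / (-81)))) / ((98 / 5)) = 27690255 / 10801952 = 2.56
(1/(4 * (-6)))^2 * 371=371/576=0.64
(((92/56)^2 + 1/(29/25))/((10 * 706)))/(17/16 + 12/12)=6747/27588715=0.00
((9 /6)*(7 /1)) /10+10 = 221 /20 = 11.05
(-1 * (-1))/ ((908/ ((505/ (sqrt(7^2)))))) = 505/ 6356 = 0.08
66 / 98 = 33 / 49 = 0.67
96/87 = 32/29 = 1.10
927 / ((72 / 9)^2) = 927 / 64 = 14.48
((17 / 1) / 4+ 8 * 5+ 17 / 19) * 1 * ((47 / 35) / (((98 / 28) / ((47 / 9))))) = 7579079 / 83790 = 90.45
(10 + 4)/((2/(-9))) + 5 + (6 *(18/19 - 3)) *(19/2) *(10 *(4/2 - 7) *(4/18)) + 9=1251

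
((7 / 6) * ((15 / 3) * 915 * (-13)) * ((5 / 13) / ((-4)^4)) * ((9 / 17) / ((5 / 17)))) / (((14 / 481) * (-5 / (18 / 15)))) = 792207 / 512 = 1547.28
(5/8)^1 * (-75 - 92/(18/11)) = -5905/72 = -82.01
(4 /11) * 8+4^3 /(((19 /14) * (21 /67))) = 96160 /627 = 153.37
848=848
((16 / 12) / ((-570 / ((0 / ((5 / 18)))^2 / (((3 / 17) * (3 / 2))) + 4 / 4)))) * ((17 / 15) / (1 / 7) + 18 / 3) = -22 / 675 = -0.03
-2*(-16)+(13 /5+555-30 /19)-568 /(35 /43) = -109.81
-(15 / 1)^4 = -50625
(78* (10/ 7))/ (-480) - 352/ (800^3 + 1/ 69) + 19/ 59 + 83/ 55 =1.60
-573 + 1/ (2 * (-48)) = -573.01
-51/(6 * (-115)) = 17/230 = 0.07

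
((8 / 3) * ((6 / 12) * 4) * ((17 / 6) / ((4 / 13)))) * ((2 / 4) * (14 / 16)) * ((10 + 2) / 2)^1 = 1547 / 12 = 128.92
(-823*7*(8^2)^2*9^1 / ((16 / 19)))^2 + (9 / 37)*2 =2353258445206781970 / 37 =63601579600183296.49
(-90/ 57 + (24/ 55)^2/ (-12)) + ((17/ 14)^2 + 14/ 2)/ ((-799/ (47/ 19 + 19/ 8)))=-118540161709/ 72006519200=-1.65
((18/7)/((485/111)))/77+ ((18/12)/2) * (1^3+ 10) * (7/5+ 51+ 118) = 73499841/52283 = 1405.81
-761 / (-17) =761 / 17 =44.76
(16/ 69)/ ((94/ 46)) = 16/ 141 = 0.11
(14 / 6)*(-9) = -21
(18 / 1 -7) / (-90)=-11 / 90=-0.12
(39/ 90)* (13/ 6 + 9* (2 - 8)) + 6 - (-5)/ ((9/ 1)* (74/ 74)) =-2863/ 180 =-15.91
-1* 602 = -602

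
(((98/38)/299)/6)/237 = 49/8078382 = 0.00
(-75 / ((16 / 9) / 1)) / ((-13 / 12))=2025 / 52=38.94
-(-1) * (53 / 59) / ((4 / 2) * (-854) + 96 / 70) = -1855 / 3524188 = -0.00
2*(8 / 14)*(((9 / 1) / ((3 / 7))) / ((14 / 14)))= 24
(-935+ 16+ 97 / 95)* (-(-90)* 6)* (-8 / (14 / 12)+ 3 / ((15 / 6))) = 1864855872 / 665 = 2804294.54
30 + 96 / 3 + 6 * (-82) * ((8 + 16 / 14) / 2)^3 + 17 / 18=-46939.55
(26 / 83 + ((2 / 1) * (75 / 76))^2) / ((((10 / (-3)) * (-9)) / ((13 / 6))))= 6557447 / 21573360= 0.30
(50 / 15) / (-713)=-10 / 2139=-0.00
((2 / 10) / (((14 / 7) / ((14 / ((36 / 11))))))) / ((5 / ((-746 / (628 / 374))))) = -5370827 / 141300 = -38.01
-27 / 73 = -0.37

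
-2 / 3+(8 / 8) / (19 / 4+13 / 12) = -0.50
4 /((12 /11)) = 11 /3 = 3.67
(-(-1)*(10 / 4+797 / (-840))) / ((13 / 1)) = 1303 / 10920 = 0.12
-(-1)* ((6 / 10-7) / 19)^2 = 1024 / 9025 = 0.11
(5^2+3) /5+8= 68 /5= 13.60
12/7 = 1.71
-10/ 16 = -5/ 8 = -0.62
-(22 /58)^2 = -121 /841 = -0.14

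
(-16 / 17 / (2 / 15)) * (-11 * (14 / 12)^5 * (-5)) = -4621925 / 5508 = -839.13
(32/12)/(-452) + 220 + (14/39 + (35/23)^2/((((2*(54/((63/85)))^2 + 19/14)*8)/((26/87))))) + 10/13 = 184089254668789/832522289118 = 221.12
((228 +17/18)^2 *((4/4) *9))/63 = 16982641/2268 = 7487.94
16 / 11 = 1.45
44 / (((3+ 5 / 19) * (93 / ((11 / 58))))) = 2299 / 83607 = 0.03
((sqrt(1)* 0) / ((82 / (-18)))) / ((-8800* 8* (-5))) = 0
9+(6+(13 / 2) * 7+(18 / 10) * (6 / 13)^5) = 224772233 / 3712930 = 60.54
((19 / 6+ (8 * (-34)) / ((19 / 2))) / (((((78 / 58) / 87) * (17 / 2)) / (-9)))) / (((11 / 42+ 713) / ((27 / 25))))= 286404174 / 108439175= 2.64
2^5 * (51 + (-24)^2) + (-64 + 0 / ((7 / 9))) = 20000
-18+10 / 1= -8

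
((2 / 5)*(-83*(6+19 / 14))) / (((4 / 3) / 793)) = -20338071 / 140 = -145271.94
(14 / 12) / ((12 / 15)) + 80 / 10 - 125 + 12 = -2485 / 24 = -103.54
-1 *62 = -62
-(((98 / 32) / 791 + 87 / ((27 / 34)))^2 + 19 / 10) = -15893521030853 / 1323889920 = -12005.17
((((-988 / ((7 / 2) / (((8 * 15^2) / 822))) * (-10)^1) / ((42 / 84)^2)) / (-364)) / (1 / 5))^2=5198400000000 / 45064369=115354.99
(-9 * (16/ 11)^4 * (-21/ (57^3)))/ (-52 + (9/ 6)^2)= -1835008/ 19984101181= -0.00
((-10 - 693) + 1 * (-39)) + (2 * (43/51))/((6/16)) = -112838/153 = -737.50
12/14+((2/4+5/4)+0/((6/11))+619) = 621.61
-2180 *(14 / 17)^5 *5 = -5862281600 / 1419857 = -4128.78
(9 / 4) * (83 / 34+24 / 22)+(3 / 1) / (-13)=7.72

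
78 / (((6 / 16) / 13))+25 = 2729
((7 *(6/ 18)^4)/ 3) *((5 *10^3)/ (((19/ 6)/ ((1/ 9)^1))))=70000/ 13851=5.05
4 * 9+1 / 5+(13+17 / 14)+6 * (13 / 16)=15481 / 280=55.29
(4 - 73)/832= -69/832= -0.08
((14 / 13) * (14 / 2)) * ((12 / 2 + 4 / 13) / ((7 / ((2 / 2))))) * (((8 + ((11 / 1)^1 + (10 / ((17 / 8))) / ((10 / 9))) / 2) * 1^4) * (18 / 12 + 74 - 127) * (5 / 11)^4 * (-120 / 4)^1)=294316706250 / 42063593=6996.95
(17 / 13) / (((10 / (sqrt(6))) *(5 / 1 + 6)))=17 *sqrt(6) / 1430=0.03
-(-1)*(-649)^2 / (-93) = -421201 / 93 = -4529.04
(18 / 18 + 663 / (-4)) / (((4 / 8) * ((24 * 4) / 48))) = -659 / 4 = -164.75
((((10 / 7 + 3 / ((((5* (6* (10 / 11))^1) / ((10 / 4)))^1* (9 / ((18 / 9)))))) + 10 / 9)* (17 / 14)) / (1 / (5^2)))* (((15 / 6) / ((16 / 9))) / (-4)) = -1392725 / 50176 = -27.76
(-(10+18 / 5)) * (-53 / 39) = 3604 / 195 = 18.48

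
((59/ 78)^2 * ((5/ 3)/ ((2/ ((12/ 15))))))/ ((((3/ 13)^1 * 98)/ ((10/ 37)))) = 17405/ 3818178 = 0.00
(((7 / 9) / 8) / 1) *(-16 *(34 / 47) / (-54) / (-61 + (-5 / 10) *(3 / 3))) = -476 / 1404783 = -0.00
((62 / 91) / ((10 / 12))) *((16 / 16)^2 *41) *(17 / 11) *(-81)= -21002004 / 5005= -4196.20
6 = 6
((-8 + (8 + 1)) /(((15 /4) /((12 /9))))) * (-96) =-512 /15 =-34.13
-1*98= -98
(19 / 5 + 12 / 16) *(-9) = -819 / 20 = -40.95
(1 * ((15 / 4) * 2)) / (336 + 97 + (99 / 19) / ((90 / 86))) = 1425 / 83216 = 0.02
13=13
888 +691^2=478369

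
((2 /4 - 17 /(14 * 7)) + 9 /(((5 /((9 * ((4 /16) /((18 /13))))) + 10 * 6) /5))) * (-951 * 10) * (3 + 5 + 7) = -596063025 /4018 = -148348.19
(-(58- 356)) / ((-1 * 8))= -149 / 4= -37.25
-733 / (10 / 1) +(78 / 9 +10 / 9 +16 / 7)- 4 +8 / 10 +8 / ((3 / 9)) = -5095 / 126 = -40.44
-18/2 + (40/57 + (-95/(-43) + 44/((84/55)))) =129939/5719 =22.72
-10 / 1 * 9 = -90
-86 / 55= -1.56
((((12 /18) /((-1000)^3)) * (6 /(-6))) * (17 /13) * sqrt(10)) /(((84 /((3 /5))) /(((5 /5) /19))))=17 * sqrt(10) /51870000000000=0.00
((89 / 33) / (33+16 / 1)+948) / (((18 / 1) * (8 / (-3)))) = -1533005 / 77616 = -19.75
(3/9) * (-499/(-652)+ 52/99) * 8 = 166610/48411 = 3.44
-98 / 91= -14 / 13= -1.08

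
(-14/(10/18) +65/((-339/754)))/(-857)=287764/1452615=0.20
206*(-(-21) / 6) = 721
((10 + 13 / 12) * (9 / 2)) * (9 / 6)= 1197 / 16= 74.81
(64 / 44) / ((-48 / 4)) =-4 / 33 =-0.12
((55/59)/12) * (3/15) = 11/708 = 0.02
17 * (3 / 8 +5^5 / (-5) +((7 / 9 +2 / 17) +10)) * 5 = -3756025 / 72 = -52167.01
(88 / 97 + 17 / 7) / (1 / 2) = 4530 / 679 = 6.67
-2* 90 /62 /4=-0.73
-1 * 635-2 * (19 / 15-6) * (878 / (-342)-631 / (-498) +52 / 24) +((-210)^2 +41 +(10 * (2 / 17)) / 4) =157488319637 / 3619215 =43514.50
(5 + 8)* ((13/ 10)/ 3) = 5.63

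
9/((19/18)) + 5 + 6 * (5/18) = 866/57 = 15.19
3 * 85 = 255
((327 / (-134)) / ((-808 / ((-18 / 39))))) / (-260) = 981 / 182979680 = 0.00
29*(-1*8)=-232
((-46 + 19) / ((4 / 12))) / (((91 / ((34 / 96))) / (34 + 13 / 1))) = -21573 / 1456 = -14.82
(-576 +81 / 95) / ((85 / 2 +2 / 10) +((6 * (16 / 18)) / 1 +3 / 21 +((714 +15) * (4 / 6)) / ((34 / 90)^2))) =-663208182 / 3982310947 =-0.17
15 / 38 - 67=-2531 / 38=-66.61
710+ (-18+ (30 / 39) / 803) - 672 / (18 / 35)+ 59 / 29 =-556387391 / 908193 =-612.63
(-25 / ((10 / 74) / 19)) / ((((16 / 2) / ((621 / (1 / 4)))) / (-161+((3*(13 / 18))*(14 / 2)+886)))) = -3231293805 / 4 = -807823451.25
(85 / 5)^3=4913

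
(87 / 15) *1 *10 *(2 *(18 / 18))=116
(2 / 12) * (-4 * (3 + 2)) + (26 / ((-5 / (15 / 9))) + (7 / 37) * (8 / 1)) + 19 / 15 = -5117 / 555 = -9.22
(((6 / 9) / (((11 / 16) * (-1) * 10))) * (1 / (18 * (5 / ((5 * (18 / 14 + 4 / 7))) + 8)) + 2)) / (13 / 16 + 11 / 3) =-513152 / 11813175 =-0.04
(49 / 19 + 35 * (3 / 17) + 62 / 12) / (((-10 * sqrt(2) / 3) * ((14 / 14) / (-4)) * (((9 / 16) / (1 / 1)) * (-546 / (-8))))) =863392 * sqrt(2) / 3968055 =0.31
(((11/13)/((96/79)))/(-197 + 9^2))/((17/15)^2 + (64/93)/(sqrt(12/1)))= -0.00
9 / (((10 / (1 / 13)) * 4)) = 9 / 520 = 0.02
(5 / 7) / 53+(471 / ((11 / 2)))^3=310117752103 / 493801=628021.72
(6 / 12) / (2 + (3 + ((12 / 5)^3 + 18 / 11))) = 1375 / 56266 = 0.02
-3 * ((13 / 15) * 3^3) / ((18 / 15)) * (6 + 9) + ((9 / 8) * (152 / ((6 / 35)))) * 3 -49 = 2066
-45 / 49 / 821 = -45 / 40229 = -0.00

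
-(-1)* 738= 738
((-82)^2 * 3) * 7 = 141204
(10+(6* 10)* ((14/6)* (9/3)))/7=430/7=61.43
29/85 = 0.34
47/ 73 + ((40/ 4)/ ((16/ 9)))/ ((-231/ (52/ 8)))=43669/ 89936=0.49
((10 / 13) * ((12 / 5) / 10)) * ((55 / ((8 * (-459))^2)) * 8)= 11 / 1825902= 0.00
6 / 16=3 / 8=0.38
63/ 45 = 7/ 5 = 1.40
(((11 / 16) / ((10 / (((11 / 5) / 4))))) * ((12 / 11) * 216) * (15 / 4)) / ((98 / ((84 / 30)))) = 2673 / 2800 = 0.95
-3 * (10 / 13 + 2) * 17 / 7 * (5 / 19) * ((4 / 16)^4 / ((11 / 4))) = -0.01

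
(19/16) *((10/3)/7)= 95/168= 0.57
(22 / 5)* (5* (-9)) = -198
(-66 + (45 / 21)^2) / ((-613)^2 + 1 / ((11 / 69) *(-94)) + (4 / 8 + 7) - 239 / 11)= -518551 / 3172997989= -0.00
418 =418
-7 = -7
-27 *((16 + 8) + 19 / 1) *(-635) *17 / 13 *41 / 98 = 513852795 / 1274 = 403338.14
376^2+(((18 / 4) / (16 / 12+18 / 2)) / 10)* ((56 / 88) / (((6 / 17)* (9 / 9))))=1928369711 / 13640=141376.08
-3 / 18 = -1 / 6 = -0.17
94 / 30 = 47 / 15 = 3.13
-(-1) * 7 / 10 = 7 / 10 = 0.70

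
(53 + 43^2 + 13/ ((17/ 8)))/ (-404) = -16219/ 3434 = -4.72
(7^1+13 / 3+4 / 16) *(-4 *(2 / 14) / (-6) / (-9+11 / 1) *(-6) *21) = -139 / 2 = -69.50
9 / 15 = 3 / 5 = 0.60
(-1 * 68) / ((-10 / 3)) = 102 / 5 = 20.40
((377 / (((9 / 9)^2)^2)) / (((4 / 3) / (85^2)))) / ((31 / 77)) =629203575 / 124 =5074222.38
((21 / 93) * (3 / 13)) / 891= 7 / 119691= 0.00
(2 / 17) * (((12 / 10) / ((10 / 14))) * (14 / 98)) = 12 / 425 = 0.03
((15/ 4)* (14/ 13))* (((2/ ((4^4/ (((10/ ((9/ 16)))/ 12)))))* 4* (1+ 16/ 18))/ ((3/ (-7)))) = -20825/ 25272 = -0.82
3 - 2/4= 5/2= 2.50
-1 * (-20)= 20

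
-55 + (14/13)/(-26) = -9302/169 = -55.04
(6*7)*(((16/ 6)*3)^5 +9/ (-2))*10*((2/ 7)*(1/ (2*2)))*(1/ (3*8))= 327635/ 8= 40954.38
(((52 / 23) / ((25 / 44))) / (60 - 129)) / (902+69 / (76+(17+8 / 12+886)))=-6724432 / 105185764875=-0.00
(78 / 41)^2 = 6084 / 1681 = 3.62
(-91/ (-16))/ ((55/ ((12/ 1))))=1.24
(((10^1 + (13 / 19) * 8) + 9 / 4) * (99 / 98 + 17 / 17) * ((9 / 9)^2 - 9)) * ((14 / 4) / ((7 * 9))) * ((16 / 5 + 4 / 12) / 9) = -6.22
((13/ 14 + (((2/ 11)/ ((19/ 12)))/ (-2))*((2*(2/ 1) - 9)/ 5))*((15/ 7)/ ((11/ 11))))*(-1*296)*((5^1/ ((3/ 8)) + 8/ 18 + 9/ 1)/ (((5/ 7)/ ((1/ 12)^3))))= -21882725/ 1896048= -11.54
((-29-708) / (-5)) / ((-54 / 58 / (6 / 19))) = -50.00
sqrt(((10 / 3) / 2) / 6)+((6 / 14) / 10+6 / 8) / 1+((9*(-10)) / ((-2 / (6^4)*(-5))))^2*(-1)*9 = -171421608849 / 140+sqrt(10) / 6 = -1224440062.68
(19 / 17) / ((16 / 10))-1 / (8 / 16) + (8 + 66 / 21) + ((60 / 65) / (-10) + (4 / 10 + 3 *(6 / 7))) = 157429 / 12376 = 12.72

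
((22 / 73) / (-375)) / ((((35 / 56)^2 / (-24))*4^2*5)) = 0.00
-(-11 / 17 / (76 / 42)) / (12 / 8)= 77 / 323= 0.24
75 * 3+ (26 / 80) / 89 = 801013 / 3560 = 225.00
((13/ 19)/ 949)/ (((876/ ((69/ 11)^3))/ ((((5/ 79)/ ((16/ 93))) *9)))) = 458270055/ 681372249536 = 0.00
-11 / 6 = -1.83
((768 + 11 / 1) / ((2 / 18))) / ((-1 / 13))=-91143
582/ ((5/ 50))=5820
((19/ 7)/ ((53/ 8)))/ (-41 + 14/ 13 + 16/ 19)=-37544/ 3581263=-0.01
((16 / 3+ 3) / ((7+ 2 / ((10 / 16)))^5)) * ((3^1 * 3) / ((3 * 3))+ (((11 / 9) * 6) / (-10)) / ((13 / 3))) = 31250 / 498369807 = 0.00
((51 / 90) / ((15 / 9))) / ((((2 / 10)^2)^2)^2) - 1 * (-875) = 267375 / 2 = 133687.50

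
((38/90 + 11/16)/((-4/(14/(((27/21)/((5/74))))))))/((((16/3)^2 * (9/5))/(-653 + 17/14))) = 255180625/98205696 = 2.60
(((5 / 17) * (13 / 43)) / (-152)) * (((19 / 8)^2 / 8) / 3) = -1235 / 8982528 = -0.00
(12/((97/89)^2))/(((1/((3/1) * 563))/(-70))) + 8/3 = -1194385.47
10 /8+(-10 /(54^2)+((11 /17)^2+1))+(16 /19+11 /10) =368859703 /80058780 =4.61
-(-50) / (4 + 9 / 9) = 10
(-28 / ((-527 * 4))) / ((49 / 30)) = 0.01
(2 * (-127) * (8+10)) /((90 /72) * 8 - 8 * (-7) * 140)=-2286 /3925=-0.58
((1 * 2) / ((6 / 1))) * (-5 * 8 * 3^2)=-120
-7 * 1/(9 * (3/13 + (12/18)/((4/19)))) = -182/795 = -0.23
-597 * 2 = -1194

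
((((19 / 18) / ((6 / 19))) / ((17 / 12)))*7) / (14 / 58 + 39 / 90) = 732830 / 29937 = 24.48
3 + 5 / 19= 62 / 19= 3.26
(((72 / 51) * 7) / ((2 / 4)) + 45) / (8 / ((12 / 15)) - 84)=-1101 / 1258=-0.88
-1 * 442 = -442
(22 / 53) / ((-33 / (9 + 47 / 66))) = -641 / 5247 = -0.12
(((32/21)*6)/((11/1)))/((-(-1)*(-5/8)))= -512/385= -1.33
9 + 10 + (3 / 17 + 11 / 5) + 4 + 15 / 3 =30.38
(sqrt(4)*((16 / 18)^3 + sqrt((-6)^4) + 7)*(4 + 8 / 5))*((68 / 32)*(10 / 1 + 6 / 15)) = 10817.20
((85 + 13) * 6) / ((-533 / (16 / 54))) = -1568 / 4797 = -0.33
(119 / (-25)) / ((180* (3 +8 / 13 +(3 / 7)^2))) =-75803 / 10890000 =-0.01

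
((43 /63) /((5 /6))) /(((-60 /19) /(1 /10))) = -817 /31500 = -0.03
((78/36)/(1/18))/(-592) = -39/592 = -0.07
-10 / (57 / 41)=-410 / 57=-7.19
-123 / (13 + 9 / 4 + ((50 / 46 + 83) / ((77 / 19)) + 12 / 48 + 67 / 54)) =-5881491 / 1792634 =-3.28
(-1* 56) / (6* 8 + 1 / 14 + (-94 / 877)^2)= -602997136 / 517747521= -1.16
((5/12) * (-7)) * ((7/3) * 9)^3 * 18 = -972405/2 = -486202.50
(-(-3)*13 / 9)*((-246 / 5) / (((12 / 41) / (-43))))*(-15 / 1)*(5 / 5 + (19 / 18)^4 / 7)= -553164.60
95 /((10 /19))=361 /2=180.50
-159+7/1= -152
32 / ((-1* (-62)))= 16 / 31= 0.52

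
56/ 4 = 14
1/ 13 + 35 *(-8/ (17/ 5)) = -18183/ 221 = -82.28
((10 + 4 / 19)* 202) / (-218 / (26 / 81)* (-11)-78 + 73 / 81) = 20632482 / 73961813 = 0.28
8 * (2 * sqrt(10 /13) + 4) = 16 * sqrt(130) /13 + 32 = 46.03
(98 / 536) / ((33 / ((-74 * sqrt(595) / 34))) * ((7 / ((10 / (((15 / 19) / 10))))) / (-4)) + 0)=98420 * sqrt(595) / 112761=21.29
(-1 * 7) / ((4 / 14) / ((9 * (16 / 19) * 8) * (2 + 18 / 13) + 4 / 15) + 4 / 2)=-18652046 / 5332861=-3.50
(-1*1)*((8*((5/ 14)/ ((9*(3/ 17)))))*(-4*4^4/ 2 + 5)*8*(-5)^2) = 11492000/ 63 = 182412.70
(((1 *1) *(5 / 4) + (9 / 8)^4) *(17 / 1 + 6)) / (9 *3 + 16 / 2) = 268663 / 143360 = 1.87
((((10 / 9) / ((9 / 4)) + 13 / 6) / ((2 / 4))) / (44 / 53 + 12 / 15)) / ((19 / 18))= 3.09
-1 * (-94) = 94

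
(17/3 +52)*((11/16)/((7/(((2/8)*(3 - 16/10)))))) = 1903/960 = 1.98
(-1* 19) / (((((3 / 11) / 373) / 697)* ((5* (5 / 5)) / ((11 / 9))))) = -597696319 / 135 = -4427380.14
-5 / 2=-2.50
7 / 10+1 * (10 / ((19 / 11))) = 1233 / 190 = 6.49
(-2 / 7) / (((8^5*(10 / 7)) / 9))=-9 / 163840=-0.00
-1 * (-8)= 8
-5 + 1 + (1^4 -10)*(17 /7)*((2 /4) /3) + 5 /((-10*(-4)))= -7.52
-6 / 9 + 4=10 / 3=3.33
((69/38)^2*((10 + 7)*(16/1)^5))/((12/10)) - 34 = 17680945166/361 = 48977687.44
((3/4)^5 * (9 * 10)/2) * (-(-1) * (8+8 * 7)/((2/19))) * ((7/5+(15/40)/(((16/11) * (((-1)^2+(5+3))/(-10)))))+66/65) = 368007219/26624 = 13822.39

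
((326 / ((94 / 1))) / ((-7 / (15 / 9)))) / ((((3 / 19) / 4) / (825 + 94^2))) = -598402340 / 2961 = -202094.68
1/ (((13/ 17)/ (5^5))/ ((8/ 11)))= 425000/ 143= 2972.03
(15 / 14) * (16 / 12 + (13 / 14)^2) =6455 / 2744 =2.35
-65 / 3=-21.67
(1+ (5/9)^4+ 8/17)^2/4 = 7625655625/12440502369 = 0.61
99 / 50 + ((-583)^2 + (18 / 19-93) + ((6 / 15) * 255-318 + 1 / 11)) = 339583.02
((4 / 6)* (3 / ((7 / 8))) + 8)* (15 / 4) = 270 / 7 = 38.57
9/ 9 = 1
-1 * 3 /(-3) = 1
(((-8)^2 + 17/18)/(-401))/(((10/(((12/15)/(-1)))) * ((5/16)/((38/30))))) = 355376/6766875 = 0.05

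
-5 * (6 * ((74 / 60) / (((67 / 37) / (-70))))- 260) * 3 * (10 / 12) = 457325 / 67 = 6825.75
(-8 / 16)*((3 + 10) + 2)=-15 / 2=-7.50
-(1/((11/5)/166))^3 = -429592.04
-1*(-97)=97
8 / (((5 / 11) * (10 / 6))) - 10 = 14 / 25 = 0.56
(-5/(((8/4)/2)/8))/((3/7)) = -280/3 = -93.33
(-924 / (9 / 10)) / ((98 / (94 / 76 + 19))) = -212.01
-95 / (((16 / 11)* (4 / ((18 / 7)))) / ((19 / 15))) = -11913 / 224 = -53.18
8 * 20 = 160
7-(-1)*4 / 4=8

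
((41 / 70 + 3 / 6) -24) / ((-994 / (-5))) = -401 / 3479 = -0.12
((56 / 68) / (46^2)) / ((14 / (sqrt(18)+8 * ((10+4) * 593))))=3 * sqrt(2) / 35972+16604 / 8993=1.85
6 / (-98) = -3 / 49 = -0.06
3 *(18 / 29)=54 / 29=1.86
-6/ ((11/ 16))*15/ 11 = -1440/ 121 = -11.90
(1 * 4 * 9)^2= 1296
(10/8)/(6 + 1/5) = 25/124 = 0.20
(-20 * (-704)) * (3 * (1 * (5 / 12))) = 17600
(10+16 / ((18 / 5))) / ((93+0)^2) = 130 / 77841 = 0.00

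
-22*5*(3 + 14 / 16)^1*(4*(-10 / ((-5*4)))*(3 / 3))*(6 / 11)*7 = -3255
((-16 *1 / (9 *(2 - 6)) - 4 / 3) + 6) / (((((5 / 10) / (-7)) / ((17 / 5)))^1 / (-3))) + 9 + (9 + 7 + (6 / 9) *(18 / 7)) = 79441 / 105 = 756.58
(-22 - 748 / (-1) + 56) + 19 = 801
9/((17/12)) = 108/17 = 6.35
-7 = -7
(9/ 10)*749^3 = 3781707741/ 10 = 378170774.10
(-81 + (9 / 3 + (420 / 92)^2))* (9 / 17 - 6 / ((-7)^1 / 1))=-4989105 / 62951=-79.25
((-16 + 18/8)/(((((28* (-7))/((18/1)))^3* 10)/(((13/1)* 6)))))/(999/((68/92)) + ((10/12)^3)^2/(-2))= 15503196852/252211714248151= 0.00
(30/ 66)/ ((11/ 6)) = 30/ 121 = 0.25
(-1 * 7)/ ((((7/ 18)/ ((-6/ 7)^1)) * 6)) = 18/ 7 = 2.57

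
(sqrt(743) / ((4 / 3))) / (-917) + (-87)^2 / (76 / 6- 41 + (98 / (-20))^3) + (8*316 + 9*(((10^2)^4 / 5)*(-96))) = -7567723075576984 / 437947- 3*sqrt(743) / 3668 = -17279997523.87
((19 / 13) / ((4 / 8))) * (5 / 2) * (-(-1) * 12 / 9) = 380 / 39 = 9.74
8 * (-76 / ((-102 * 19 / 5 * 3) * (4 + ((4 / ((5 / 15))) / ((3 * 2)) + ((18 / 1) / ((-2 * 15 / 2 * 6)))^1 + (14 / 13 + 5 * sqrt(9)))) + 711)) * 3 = 197600 / 2678811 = 0.07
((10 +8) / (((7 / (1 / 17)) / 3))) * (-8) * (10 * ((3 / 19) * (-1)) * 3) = 38880 / 2261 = 17.20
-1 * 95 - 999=-1094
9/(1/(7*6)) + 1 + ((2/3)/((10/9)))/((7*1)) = 13268/35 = 379.09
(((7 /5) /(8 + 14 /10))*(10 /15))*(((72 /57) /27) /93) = 112 /2242323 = 0.00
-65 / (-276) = 65 / 276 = 0.24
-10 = -10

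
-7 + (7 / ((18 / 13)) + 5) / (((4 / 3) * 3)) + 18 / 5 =-319 / 360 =-0.89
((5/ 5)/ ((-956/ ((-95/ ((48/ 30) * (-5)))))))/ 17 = -95/ 130016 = -0.00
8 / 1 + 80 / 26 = 144 / 13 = 11.08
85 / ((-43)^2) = 85 / 1849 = 0.05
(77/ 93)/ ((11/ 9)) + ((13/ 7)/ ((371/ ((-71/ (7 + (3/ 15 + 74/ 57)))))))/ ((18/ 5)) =778940509/ 1169927724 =0.67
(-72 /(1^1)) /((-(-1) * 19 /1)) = -72 /19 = -3.79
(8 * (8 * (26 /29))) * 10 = 16640 /29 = 573.79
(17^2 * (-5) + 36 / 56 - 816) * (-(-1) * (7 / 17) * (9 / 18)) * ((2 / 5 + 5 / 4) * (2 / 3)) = -69619 / 136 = -511.90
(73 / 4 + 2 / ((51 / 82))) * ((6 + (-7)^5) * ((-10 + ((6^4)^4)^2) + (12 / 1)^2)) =-292765632292324659215860522489265 / 102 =-2870251296983575090351574000000.00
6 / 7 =0.86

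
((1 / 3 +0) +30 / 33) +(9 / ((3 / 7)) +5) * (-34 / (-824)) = 15739 / 6798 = 2.32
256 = 256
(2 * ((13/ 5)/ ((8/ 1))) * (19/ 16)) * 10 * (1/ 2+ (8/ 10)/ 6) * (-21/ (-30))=32851/ 9600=3.42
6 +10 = 16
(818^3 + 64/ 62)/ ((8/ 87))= 184523154861/ 31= 5952359834.23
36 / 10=18 / 5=3.60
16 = 16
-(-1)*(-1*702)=-702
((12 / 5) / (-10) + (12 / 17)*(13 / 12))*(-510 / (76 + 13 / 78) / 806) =-4014 / 920855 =-0.00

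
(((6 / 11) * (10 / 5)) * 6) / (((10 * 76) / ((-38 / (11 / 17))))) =-306 / 605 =-0.51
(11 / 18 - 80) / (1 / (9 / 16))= -1429 / 32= -44.66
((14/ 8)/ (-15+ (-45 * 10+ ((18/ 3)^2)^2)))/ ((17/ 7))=49/ 56508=0.00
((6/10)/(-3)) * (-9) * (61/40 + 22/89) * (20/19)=56781/16910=3.36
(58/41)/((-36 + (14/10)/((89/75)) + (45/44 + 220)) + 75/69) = 5223944/691620267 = 0.01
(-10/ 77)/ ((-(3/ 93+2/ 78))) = 2.24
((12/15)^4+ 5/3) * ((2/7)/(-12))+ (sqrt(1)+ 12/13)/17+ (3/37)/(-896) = 374422103/5887440000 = 0.06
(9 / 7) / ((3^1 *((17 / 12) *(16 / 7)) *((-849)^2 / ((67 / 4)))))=0.00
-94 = -94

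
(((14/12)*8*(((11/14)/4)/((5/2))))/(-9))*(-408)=1496/45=33.24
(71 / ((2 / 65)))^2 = 21298225 / 4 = 5324556.25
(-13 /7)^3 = -2197 /343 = -6.41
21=21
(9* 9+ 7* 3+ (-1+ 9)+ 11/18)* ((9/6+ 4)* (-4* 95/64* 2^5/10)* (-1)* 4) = 416119/9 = 46235.44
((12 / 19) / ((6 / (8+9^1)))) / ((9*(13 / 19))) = 34 / 117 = 0.29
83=83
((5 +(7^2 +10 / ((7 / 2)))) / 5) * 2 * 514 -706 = 384434 / 35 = 10983.83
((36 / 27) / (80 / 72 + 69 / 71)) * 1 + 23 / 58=80029 / 77198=1.04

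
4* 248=992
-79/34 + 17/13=-449/442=-1.02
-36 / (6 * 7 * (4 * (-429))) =1 / 2002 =0.00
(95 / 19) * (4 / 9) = 20 / 9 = 2.22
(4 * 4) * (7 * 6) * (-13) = -8736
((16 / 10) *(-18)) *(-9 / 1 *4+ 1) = 1008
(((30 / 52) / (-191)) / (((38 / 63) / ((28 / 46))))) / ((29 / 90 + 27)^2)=-26790750 / 6561078199351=-0.00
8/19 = 0.42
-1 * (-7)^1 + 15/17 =134/17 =7.88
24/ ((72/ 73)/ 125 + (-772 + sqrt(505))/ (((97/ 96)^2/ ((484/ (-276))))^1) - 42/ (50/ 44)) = 1116329450104000000 * sqrt(505)/ 44958625483722911453849 + 837790575072350669250/ 44958625483722911453849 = 0.02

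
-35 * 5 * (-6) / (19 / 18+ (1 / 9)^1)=900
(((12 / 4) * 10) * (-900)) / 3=-9000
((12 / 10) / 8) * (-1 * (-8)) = 6 / 5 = 1.20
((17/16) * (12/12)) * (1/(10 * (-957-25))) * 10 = -17/15712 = -0.00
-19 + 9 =-10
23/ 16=1.44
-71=-71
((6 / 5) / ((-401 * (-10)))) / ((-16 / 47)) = -141 / 160400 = -0.00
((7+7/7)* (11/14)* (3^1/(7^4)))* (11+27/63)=10560/117649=0.09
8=8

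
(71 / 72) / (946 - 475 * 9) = -0.00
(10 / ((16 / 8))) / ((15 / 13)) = 13 / 3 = 4.33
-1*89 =-89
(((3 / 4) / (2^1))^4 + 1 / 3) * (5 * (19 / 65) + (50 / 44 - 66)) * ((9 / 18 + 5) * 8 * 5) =-393395435 / 79872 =-4925.32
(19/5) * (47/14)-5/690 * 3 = 10252/805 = 12.74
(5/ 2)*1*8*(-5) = -100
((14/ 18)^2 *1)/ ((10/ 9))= 49/ 90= 0.54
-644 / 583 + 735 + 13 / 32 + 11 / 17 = 233090443 / 317152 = 734.95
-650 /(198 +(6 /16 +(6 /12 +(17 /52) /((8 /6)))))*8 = -26.11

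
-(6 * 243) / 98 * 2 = -1458 / 49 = -29.76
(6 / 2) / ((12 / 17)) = 17 / 4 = 4.25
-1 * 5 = -5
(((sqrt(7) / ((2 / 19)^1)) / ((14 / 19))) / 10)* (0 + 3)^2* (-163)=-529587* sqrt(7) / 280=-5004.13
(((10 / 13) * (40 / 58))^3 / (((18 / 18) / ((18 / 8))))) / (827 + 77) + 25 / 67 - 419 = -169825932263392 / 405674114443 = -418.63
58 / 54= 29 / 27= 1.07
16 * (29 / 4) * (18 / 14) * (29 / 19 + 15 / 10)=451.35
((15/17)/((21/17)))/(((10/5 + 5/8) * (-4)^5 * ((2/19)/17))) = -1615/37632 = -0.04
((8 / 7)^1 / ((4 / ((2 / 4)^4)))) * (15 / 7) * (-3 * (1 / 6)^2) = -5 / 1568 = -0.00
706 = 706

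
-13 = -13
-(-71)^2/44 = -5041/44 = -114.57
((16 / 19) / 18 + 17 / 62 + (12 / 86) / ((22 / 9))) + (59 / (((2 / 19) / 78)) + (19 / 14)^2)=21486579633859 / 491445108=43721.22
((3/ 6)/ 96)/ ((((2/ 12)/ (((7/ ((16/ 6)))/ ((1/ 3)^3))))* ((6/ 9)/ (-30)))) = -25515/ 256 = -99.67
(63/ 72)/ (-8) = -7/ 64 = -0.11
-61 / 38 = -1.61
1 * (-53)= -53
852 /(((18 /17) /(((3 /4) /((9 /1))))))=1207 /18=67.06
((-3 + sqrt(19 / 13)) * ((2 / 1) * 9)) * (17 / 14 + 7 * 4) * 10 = -110430 / 7 + 36810 * sqrt(247) / 91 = -9418.41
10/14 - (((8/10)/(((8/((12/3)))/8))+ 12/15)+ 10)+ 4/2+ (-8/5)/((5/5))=-451/35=-12.89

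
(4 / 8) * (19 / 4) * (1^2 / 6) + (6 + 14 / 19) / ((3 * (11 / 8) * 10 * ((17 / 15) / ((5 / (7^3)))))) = 23277781 / 58496592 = 0.40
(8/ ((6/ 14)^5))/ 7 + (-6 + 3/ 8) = 142729/ 1944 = 73.42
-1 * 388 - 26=-414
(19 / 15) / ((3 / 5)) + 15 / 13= 382 / 117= 3.26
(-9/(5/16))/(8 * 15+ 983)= -0.03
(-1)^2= 1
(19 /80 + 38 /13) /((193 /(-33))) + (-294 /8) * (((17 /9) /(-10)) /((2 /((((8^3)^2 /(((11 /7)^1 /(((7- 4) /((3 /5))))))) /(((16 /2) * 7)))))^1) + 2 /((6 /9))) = 341691259397 /6623760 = 51585.69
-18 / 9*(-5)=10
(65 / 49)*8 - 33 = -1097 / 49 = -22.39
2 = 2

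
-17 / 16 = -1.06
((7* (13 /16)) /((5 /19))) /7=247 /80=3.09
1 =1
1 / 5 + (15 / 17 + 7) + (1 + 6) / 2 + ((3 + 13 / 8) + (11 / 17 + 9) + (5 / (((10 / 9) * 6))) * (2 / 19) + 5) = 399659 / 12920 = 30.93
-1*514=-514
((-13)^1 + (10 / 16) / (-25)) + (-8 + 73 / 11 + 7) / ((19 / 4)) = -98969 / 8360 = -11.84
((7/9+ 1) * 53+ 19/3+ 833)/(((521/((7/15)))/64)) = 3764096/70335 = 53.52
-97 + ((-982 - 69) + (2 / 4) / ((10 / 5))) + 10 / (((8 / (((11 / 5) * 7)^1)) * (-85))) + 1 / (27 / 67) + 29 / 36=-10508249 / 9180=-1144.69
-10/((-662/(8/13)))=40/4303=0.01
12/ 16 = 3/ 4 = 0.75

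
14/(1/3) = 42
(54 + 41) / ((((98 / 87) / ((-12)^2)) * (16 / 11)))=818235 / 98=8349.34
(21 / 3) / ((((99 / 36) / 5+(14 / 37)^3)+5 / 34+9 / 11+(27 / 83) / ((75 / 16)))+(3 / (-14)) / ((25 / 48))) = 3852307543700 / 675464797663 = 5.70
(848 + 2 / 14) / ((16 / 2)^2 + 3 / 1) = 5937 / 469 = 12.66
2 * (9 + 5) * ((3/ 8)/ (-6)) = -7/ 4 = -1.75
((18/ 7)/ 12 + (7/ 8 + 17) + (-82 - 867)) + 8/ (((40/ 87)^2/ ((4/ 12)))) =-642807/ 700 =-918.30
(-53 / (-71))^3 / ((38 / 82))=0.90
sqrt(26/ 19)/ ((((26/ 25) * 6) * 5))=0.04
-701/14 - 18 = -953/14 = -68.07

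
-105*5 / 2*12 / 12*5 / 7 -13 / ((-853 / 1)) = -319849 / 1706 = -187.48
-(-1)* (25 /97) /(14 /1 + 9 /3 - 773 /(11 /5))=-275 /356766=-0.00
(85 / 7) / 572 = 85 / 4004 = 0.02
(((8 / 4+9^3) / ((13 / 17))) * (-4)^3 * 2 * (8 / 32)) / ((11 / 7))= -2783648 / 143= -19466.07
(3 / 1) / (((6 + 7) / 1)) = 3 / 13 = 0.23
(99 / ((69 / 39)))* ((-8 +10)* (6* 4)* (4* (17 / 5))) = 4200768 / 115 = 36528.42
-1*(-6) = 6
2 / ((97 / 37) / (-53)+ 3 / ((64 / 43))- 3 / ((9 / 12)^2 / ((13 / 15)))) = -11295360 / 15000587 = -0.75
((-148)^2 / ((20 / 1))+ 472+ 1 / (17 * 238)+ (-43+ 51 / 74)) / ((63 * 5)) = 570697496 / 117890325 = 4.84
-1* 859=-859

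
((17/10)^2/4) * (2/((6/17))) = 4913/1200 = 4.09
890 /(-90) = -89 /9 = -9.89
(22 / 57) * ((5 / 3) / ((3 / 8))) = 880 / 513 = 1.72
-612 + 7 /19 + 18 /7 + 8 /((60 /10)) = -242483 /399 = -607.73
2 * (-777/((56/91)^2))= -131313/32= -4103.53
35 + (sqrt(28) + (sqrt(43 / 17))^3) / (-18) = -sqrt(7) / 9-43* sqrt(731) / 5202 + 35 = 34.48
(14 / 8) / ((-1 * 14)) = -1 / 8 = -0.12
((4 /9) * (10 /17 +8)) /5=584 /765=0.76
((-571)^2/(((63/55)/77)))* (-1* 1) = -197254805/9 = -21917200.56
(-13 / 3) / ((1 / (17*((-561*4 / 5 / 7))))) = 165308 / 35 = 4723.09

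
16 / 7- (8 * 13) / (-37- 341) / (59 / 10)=26008 / 11151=2.33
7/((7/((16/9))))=16/9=1.78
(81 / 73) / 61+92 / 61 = 6797 / 4453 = 1.53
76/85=0.89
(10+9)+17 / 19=378 / 19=19.89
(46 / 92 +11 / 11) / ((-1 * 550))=-3 / 1100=-0.00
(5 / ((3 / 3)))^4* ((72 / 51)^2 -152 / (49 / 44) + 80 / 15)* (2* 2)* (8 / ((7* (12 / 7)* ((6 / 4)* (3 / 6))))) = -109744960000 / 382347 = -287029.74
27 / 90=3 / 10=0.30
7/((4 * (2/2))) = 7/4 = 1.75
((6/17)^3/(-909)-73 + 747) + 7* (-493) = -2777.00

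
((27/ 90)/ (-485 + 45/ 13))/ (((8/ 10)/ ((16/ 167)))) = -39/ 522710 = -0.00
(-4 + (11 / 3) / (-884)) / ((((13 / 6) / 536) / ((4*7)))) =-79684976 / 2873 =-27735.81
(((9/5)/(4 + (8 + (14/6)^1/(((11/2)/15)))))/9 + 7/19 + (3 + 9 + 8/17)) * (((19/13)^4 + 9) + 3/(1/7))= 444.13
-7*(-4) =28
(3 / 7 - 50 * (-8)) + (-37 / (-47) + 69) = 154701 / 329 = 470.22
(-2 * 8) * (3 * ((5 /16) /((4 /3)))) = -45 /4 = -11.25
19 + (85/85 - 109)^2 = 11683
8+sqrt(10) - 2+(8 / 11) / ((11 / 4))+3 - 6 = sqrt(10)+395 / 121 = 6.43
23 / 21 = 1.10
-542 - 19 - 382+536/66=-30851/33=-934.88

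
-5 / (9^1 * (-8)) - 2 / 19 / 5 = 331 / 6840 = 0.05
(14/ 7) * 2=4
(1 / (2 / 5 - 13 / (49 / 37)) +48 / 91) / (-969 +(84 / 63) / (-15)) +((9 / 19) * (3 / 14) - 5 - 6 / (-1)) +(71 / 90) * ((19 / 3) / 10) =250594082472791 / 156552939024300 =1.60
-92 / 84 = -23 / 21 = -1.10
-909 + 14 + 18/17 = -15197/17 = -893.94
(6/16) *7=21/8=2.62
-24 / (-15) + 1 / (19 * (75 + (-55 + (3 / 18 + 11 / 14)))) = 13397 / 8360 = 1.60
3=3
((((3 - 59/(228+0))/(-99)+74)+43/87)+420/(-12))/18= 25834339/11782584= 2.19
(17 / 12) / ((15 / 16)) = 68 / 45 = 1.51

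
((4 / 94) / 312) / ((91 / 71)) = 0.00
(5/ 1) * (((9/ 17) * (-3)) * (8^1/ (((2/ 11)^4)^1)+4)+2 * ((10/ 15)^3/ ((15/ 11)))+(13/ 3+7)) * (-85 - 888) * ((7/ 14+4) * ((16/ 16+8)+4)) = 2024153328379/ 612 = 3307440079.05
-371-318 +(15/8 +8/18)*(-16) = -726.11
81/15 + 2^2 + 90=497/5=99.40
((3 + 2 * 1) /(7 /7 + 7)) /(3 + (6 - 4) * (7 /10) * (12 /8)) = 25 /204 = 0.12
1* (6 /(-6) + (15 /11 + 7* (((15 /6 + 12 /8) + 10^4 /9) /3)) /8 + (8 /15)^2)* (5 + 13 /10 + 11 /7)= 10627093471 /4158000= 2555.82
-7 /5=-1.40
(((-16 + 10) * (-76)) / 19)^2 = 576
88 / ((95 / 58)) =5104 / 95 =53.73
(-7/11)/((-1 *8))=0.08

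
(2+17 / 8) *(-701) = -23133 / 8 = -2891.62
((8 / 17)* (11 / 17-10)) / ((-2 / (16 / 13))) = 10176 / 3757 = 2.71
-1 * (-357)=357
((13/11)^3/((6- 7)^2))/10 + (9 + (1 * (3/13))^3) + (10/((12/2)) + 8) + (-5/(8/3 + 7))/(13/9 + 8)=812616819631/43249021530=18.79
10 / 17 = 0.59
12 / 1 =12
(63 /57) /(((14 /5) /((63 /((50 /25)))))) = 945 /76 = 12.43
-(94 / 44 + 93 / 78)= -476 / 143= -3.33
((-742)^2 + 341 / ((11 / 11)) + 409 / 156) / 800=85941589 / 124800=688.63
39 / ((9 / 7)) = 91 / 3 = 30.33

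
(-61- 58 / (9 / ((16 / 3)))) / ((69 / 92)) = -10300 / 81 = -127.16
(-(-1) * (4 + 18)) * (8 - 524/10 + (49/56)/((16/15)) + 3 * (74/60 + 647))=13383887/320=41824.65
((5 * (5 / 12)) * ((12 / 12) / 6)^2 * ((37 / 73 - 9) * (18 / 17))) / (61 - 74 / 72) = -23250 / 2679319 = -0.01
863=863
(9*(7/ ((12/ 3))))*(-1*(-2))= 63/ 2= 31.50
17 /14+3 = 59 /14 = 4.21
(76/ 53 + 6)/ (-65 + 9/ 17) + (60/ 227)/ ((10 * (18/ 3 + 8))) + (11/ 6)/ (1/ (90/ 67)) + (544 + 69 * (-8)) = -5.65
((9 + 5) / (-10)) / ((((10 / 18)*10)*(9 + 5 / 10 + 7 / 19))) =-399 / 15625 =-0.03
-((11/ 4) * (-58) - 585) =744.50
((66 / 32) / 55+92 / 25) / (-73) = -1487 / 29200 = -0.05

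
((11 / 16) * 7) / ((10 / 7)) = 539 / 160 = 3.37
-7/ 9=-0.78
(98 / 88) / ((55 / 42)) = 1029 / 1210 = 0.85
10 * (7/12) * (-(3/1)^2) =-105/2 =-52.50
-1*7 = -7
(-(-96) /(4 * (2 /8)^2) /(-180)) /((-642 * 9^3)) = 16 /3510135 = 0.00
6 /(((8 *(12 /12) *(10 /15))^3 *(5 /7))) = 567 /10240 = 0.06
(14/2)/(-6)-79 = -481/6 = -80.17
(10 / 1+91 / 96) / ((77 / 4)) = 1051 / 1848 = 0.57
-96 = -96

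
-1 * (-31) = 31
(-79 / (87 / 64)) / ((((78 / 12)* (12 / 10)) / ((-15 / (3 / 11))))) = 1390400 / 3393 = 409.78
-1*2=-2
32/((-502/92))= -1472/251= -5.86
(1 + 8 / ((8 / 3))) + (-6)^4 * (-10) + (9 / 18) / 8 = -12955.94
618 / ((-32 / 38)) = -5871 / 8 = -733.88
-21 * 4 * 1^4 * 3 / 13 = -252 / 13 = -19.38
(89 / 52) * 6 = 267 / 26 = 10.27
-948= -948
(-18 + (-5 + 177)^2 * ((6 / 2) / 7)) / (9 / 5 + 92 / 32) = 3545040 / 1309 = 2708.20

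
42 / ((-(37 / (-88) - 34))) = 3696 / 3029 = 1.22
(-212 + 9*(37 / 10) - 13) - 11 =-2027 / 10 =-202.70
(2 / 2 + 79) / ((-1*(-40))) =2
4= 4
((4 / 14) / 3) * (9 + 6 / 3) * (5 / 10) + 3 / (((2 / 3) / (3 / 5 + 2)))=2567 / 210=12.22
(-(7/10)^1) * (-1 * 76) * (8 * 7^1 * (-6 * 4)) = -357504/5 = -71500.80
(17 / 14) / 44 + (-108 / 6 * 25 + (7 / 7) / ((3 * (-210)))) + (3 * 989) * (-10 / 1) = -119275097 / 3960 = -30119.97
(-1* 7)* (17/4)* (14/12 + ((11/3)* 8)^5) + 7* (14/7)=-1256002002241/1944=-646091564.94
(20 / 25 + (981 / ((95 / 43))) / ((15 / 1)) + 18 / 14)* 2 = 210724 / 3325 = 63.38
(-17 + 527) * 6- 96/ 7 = 21324/ 7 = 3046.29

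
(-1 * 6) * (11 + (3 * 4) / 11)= -798 / 11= -72.55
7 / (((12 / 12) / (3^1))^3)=189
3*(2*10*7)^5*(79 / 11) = 12746428800000 / 11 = 1158766254545.45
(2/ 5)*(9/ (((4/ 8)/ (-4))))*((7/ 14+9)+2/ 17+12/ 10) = -132408/ 425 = -311.55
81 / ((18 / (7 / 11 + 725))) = 35919 / 11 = 3265.36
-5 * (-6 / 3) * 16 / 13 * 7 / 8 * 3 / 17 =420 / 221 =1.90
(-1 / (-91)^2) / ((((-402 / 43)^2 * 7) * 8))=-1849 / 74941592544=-0.00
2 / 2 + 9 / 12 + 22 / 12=43 / 12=3.58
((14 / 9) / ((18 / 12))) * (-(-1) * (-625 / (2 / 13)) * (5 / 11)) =-568750 / 297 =-1914.98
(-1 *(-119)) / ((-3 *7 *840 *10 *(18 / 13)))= -221 / 453600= -0.00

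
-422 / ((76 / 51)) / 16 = -10761 / 608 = -17.70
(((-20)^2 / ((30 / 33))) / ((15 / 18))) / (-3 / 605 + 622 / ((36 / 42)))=0.73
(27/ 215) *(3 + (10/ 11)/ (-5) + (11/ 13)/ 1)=14148/ 30745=0.46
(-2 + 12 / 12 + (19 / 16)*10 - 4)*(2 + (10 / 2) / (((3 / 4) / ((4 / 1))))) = 2365 / 12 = 197.08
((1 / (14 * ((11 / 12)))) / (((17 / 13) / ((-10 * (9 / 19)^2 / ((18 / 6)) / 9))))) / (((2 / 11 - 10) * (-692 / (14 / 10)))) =-13 / 12740412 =-0.00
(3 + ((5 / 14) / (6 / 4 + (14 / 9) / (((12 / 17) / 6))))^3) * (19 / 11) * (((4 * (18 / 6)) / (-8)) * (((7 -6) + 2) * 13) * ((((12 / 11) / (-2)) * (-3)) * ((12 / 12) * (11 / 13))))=-235767354318 / 561712921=-419.73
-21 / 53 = -0.40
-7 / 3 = -2.33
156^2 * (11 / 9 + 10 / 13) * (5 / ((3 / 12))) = 969280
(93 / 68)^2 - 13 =-51463 / 4624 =-11.13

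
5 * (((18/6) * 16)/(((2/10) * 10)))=120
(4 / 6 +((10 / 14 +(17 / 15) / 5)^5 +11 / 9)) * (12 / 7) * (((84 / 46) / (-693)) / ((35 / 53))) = -44416343738587976 / 2472197270361328125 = -0.02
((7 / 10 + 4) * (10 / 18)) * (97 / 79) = 4559 / 1422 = 3.21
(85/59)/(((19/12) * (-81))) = -340/30267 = -0.01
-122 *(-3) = 366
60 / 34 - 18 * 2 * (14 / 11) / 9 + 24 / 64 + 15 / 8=-805 / 748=-1.08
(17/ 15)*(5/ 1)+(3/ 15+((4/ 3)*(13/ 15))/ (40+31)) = 18796/ 3195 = 5.88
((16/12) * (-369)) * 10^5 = -49200000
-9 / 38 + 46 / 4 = 214 / 19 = 11.26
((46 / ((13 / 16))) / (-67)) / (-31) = 736 / 27001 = 0.03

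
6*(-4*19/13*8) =-3648/13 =-280.62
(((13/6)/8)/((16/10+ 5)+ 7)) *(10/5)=65/1632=0.04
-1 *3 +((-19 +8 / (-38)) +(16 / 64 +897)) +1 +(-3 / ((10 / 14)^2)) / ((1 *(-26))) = 21643761 / 24700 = 876.27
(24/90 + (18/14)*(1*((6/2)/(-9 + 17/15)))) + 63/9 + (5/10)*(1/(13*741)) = 134797207/19892145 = 6.78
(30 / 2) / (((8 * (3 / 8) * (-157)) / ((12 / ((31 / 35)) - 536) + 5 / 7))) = 16.62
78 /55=1.42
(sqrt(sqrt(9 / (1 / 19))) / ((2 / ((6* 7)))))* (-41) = -861* 19^(1 / 4)* sqrt(3) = -3113.52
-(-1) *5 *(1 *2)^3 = 40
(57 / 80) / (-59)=-57 / 4720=-0.01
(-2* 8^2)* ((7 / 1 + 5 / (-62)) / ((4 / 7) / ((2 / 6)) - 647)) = 192192 / 140027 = 1.37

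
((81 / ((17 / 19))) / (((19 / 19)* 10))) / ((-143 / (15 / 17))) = -0.06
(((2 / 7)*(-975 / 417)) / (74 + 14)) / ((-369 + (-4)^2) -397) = 13 / 1284360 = 0.00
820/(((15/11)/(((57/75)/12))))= 8569/225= 38.08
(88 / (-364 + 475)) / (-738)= -44 / 40959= -0.00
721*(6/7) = 618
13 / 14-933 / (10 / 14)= -91369 / 70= -1305.27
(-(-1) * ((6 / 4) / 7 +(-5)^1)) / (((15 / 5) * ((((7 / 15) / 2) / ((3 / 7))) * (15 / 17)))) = -1139 / 343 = -3.32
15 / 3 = 5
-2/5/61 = -2/305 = -0.01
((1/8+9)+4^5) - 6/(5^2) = 1032.88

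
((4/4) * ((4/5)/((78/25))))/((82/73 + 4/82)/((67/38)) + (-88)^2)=1002655/30284384676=0.00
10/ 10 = 1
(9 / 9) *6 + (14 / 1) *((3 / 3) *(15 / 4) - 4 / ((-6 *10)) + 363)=154243 / 30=5141.43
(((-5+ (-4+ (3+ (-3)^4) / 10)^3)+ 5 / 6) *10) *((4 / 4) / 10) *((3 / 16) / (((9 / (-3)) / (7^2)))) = -248.12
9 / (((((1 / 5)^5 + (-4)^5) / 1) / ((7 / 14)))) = -28125 / 6399998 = -0.00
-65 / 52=-1.25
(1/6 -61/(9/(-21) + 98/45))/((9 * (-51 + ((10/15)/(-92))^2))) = 121393862/1605464679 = 0.08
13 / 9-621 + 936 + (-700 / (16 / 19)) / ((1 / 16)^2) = -1912352 / 9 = -212483.56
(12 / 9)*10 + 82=286 / 3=95.33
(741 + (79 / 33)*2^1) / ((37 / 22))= 49222 / 111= 443.44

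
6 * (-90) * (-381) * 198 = 40736520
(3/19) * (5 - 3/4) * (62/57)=527/722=0.73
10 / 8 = 5 / 4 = 1.25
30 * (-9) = -270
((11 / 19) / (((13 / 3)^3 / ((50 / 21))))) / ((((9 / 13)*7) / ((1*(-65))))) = -2750 / 12103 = -0.23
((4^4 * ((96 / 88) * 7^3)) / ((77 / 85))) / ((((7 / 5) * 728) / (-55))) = -816000 / 143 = -5706.29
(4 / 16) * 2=0.50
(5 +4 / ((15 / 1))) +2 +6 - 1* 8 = 79 / 15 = 5.27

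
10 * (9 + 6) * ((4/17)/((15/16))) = 640/17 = 37.65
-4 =-4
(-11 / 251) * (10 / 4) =-55 / 502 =-0.11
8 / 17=0.47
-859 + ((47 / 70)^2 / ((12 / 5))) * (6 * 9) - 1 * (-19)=-1626519 / 1960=-829.86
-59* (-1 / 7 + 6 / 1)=-2419 / 7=-345.57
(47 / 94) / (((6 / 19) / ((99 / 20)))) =627 / 80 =7.84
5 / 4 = 1.25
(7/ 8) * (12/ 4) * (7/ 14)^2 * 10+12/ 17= 1977/ 272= 7.27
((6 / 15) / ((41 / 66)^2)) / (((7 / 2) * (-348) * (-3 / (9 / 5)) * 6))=726 / 8531075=0.00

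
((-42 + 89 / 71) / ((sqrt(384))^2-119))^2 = 8369449 / 354004225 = 0.02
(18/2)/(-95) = -9/95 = -0.09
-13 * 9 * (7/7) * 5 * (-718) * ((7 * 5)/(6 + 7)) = 1130850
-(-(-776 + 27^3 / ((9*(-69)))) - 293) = -11838 / 23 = -514.70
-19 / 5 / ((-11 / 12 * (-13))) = -228 / 715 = -0.32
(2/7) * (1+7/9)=32/63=0.51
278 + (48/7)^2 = 15926/49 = 325.02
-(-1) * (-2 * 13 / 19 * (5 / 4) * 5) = -325 / 38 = -8.55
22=22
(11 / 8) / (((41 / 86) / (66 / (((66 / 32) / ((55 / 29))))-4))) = 194403 / 1189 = 163.50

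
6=6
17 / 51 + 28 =85 / 3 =28.33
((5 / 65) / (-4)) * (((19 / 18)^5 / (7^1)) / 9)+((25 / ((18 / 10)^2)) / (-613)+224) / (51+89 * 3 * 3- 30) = 141449451273817 / 519861266241408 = 0.27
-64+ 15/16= -1009/16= -63.06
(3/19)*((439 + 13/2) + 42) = 2925/38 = 76.97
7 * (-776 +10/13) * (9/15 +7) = -2680748/65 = -41242.28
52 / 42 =26 / 21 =1.24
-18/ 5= -3.60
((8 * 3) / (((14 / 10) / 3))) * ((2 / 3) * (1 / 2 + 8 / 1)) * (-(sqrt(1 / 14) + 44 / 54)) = -14960 / 63-1020 * sqrt(14) / 49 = -315.35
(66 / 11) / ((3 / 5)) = 10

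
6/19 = 0.32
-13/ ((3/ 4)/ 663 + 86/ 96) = -137904/ 9515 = -14.49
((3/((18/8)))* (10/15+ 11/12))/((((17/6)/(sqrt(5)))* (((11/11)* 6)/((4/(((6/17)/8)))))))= 304* sqrt(5)/27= 25.18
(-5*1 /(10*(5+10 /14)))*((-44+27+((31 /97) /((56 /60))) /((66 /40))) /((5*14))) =125423 /5975200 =0.02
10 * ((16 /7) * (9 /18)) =11.43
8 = 8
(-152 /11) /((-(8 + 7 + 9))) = 0.58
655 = 655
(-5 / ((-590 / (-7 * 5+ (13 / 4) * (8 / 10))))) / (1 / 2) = -162 / 295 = -0.55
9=9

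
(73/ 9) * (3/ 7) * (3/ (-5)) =-73/ 35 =-2.09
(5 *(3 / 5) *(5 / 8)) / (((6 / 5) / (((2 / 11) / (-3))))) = -25 / 264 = -0.09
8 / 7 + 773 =5419 / 7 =774.14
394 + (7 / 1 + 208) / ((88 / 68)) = 560.14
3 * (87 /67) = 261 /67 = 3.90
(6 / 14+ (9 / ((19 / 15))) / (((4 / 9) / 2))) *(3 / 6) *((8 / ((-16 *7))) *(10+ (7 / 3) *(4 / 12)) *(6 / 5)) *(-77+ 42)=278681 / 532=523.84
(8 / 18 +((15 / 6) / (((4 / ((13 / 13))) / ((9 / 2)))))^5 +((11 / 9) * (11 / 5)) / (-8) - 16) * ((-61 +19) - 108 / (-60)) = -168703827257 / 26214400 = -6435.54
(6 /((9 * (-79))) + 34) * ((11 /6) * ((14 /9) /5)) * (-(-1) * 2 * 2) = 77.55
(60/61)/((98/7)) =30/427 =0.07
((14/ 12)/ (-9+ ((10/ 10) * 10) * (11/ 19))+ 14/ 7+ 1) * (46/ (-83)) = -22195/ 15189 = -1.46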